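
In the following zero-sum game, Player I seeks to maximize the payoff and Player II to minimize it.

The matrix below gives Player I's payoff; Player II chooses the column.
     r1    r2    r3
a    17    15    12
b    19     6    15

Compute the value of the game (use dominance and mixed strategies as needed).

Column r1 is strictly dominated by r3 for Player II (it gives Player I more in every row).
The remaining 2×2 game on (a, b) × (r2, r3) has no saddle point. Let Player I play a with probability p; indifference gives 15p + 6(1−p) = 12p + 15(1−p), so p = 3/4.
Similarly Player II's optimal q on r2 is 1/4, and the value is 15·(1/4) + (12)·(3/4) = 51/4.

51/4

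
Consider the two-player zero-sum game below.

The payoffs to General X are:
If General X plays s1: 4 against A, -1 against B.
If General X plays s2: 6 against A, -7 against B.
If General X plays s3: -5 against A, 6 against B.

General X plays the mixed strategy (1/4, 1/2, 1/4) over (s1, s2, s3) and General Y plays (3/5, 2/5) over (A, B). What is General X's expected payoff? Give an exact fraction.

Against (3/5, 2/5), each row's expected payoff is s1: 2; s2: 4/5; s3: -3/5.
Taking the (1/4, 1/2, 1/4)-weighted average: (1/4)·(2) + (1/2)·(4/5) + (1/4)·(-3/5) = 3/4.

3/4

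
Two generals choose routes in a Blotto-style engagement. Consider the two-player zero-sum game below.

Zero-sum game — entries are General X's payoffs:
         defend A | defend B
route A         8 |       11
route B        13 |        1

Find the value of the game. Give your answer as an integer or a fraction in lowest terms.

9

Row minima are 8 and 1, so General X's maximin is 8; column maxima are 13 and 11, so General Y's minimax is 11. These differ, so the equilibrium is in mixed strategies.
Let General X play route A with probability p. General Y is indifferent when 8p + 13(1−p) = 11p + (1−p), giving p = 4/5.
Let General Y play defend A with probability q. General X is indifferent when 8q + 11(1−q) = 13q + (1−q), giving q = 2/3.
The value is 8·(2/3) + (11)·(1/3) = 9.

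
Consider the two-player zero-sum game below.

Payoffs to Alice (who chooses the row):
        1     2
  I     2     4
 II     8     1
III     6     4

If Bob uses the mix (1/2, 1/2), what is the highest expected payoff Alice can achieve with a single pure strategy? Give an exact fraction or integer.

5

I: (2)·(1/2) + (4)·(1/2) = 3.
II: (8)·(1/2) + (1)·(1/2) = 9/2.
III: (6)·(1/2) + (4)·(1/2) = 5.
The best pure response is III with expected payoff 5.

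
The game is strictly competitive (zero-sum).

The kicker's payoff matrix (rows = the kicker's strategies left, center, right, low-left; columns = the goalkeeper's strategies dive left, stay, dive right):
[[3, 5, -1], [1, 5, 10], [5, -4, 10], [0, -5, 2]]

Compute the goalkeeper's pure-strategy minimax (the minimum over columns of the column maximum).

5

The worst case (largest entry) in each column is dive left: 5, stay: 5, dive right: 10.
The best (smallest) of these is 5.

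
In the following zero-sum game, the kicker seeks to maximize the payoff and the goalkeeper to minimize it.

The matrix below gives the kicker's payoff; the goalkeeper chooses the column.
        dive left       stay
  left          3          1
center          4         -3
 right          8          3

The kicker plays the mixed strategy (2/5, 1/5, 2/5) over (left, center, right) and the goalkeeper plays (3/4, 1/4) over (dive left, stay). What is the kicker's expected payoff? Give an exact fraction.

83/20

Against (3/4, 1/4), each row's expected payoff is left: 5/2; center: 9/4; right: 27/4.
Taking the (2/5, 1/5, 2/5)-weighted average: (2/5)·(5/2) + (1/5)·(9/4) + (2/5)·(27/4) = 83/20.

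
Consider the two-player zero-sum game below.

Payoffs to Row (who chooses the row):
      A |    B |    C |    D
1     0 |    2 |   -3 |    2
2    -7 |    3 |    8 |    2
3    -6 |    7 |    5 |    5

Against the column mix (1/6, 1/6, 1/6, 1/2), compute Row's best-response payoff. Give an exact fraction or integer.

7/2

1: (0)·(1/6) + (2)·(1/6) + (-3)·(1/6) + (2)·(1/2) = 5/6.
2: (-7)·(1/6) + (3)·(1/6) + (8)·(1/6) + (2)·(1/2) = 5/3.
3: (-6)·(1/6) + (7)·(1/6) + (5)·(1/6) + (5)·(1/2) = 7/2.
The best pure response is 3 with expected payoff 7/2.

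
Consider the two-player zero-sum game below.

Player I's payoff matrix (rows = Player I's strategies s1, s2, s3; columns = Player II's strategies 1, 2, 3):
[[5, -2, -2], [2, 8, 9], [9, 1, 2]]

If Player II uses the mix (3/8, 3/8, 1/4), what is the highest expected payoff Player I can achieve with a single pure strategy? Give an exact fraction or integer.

s1: (5)·(3/8) + (-2)·(3/8) + (-2)·(1/4) = 5/8.
s2: (2)·(3/8) + (8)·(3/8) + (9)·(1/4) = 6.
s3: (9)·(3/8) + (1)·(3/8) + (2)·(1/4) = 17/4.
The best pure response is s2 with expected payoff 6.

6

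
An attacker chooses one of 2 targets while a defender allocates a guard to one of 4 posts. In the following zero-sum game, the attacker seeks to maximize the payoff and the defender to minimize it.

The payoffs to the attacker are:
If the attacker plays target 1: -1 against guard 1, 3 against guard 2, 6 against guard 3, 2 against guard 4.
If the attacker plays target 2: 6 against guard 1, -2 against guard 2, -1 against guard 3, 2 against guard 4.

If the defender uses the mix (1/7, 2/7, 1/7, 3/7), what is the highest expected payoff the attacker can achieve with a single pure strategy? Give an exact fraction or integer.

17/7

target 1: (-1)·(1/7) + (3)·(2/7) + (6)·(1/7) + (2)·(3/7) = 17/7.
target 2: (6)·(1/7) + (-2)·(2/7) + (-1)·(1/7) + (2)·(3/7) = 1.
The best pure response is target 1 with expected payoff 17/7.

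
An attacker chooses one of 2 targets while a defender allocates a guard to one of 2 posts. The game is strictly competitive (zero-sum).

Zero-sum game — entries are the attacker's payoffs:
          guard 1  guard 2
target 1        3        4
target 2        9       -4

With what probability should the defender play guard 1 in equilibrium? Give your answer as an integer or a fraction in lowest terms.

4/7

Row minima are 3 and -4, so the attacker's maximin is 3; column maxima are 9 and 4, so the defender's minimax is 4. These differ, so the equilibrium is in mixed strategies.
Let the defender play guard 1 with probability q. The attacker is indifferent when 3q + 4(1−q) = 9q − 4(1−q), giving q = 4/7.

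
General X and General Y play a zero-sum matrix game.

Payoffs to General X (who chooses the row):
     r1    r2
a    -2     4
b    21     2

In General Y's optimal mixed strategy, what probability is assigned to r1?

Row minima are -2 and 2, so General X's maximin is 2; column maxima are 21 and 4, so General Y's minimax is 4. These differ, so the equilibrium is in mixed strategies.
Let General Y play r1 with probability q. General X is indifferent when −2q + 4(1−q) = 21q + 2(1−q), giving q = 2/25.

2/25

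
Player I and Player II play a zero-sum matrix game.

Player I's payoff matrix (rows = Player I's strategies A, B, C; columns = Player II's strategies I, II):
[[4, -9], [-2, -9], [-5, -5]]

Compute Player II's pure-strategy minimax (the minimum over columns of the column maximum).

The worst case (largest entry) in each column is I: 4, II: -5.
The best (smallest) of these is -5.

-5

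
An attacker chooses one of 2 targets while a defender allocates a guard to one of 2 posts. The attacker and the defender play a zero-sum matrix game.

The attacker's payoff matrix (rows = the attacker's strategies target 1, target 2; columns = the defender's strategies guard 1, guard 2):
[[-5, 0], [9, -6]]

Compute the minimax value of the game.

Row minima are -5 and -6, so the attacker's maximin is -5; column maxima are 9 and 0, so the defender's minimax is 0. These differ, so the equilibrium is in mixed strategies.
Let the attacker play target 1 with probability p. The defender is indifferent when −5p + 9(1−p) = −6(1−p), giving p = 3/4.
Let the defender play guard 1 with probability q. The attacker is indifferent when −5q = 9q − 6(1−q), giving q = 3/10.
The value is -5·(3/10) + (0)·(7/10) = -3/2.

-3/2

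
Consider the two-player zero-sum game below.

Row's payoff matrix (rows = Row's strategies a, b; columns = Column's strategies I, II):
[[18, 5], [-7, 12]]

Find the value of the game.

251/32

Row minima are 5 and -7, so Row's maximin is 5; column maxima are 18 and 12, so Column's minimax is 12. These differ, so the equilibrium is in mixed strategies.
Let Row play a with probability p. Column is indifferent when 18p − 7(1−p) = 5p + 12(1−p), giving p = 19/32.
Let Column play I with probability q. Row is indifferent when 18q + 5(1−q) = −7q + 12(1−q), giving q = 7/32.
The value is 18·(7/32) + (5)·(25/32) = 251/32.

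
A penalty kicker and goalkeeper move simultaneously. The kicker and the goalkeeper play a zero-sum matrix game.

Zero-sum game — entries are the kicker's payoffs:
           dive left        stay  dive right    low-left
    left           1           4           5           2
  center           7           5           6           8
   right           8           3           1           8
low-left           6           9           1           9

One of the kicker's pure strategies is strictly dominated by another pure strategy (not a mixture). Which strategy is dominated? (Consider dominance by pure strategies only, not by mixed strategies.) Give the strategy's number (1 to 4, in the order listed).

1

Compare left with center: 7 > 1, 5 > 4, 6 > 5, 8 > 2.
So center strictly dominates left for the kicker; left is strictly dominated.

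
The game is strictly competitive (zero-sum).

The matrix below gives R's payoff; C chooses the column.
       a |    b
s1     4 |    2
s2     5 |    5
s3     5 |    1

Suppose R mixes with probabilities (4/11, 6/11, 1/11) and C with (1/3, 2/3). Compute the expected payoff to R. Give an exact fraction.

43/11

Against (1/3, 2/3), each row's expected payoff is s1: 8/3; s2: 5; s3: 7/3.
Taking the (4/11, 6/11, 1/11)-weighted average: (4/11)·(8/3) + (6/11)·(5) + (1/11)·(7/3) = 43/11.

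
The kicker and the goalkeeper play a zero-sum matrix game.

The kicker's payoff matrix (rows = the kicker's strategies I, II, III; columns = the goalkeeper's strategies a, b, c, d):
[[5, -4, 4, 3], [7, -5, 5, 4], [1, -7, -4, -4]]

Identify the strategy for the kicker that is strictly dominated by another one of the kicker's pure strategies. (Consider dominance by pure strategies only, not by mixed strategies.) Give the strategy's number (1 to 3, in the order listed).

3

Compare III with I: 5 > 1, -4 > -7, 4 > -4, 3 > -4.
So I strictly dominates III for the kicker; III is strictly dominated.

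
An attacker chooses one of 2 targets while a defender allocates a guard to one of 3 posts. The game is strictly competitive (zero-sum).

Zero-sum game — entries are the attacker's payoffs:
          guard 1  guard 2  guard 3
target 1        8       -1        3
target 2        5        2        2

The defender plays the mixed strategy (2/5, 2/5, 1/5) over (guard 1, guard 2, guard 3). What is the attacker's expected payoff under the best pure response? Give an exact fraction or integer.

17/5

target 1: (8)·(2/5) + (-1)·(2/5) + (3)·(1/5) = 17/5.
target 2: (5)·(2/5) + (2)·(2/5) + (2)·(1/5) = 16/5.
The best pure response is target 1 with expected payoff 17/5.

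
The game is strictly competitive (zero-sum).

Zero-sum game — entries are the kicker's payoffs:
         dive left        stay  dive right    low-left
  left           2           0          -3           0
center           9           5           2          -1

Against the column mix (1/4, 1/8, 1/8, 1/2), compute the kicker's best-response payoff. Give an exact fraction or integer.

left: (2)·(1/4) + (0)·(1/8) + (-3)·(1/8) + (0)·(1/2) = 1/8.
center: (9)·(1/4) + (5)·(1/8) + (2)·(1/8) + (-1)·(1/2) = 21/8.
The best pure response is center with expected payoff 21/8.

21/8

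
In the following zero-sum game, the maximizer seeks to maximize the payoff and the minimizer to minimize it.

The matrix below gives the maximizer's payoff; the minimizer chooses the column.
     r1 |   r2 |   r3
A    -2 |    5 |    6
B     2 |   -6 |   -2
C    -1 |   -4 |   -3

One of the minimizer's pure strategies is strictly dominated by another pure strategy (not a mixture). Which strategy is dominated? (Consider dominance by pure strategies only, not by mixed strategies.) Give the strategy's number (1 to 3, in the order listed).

3

The minimizer prefers columns that give the maximizer less. Compare r3 with r2: 5 < 6, -6 < -2, -4 < -3.
So r2 strictly dominates r3 for the minimizer; r3 is strictly dominated.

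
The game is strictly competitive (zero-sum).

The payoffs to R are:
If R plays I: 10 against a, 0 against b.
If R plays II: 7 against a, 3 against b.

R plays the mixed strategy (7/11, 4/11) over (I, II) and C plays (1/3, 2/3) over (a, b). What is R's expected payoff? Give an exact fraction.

Against (1/3, 2/3), each row's expected payoff is I: 10/3; II: 13/3.
Taking the (7/11, 4/11)-weighted average: (7/11)·(10/3) + (4/11)·(13/3) = 122/33.

122/33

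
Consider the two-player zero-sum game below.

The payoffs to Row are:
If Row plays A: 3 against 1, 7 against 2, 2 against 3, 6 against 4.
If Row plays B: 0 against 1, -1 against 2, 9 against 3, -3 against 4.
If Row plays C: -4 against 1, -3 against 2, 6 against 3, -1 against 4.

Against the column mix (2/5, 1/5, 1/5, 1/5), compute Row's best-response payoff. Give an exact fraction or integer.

A: (3)·(2/5) + (7)·(1/5) + (2)·(1/5) + (6)·(1/5) = 21/5.
B: (0)·(2/5) + (-1)·(1/5) + (9)·(1/5) + (-3)·(1/5) = 1.
C: (-4)·(2/5) + (-3)·(1/5) + (6)·(1/5) + (-1)·(1/5) = -6/5.
The best pure response is A with expected payoff 21/5.

21/5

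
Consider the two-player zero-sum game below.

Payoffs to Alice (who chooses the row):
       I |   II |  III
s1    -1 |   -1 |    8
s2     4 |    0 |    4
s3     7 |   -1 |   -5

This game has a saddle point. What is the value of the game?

Row minima: -1, 0, -5 → Alice's maximin is 0.
Column maxima: 7, 0, 8 → Bob's minimax is 0.
They coincide at (s2, II), so the value is 0.

0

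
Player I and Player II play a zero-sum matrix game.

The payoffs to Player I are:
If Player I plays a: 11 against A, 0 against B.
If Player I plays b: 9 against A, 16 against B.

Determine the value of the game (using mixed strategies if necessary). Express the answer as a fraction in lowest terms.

88/9

Row minima are 0 and 9, so Player I's maximin is 9; column maxima are 11 and 16, so Player II's minimax is 11. These differ, so the equilibrium is in mixed strategies.
Let Player I play a with probability p. Player II is indifferent when 11p + 9(1−p) = 16(1−p), giving p = 7/18.
Let Player II play A with probability q. Player I is indifferent when 11q = 9q + 16(1−q), giving q = 8/9.
The value is 11·(8/9) + (0)·(1/9) = 88/9.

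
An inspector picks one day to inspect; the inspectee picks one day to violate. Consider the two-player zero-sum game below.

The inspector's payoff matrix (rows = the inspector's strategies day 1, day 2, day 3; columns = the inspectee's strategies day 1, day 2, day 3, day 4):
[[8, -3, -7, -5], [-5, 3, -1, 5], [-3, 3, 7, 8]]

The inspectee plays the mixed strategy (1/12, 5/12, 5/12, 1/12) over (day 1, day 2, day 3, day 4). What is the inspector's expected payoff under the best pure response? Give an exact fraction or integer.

day 1: (8)·(1/12) + (-3)·(5/12) + (-7)·(5/12) + (-5)·(1/12) = -47/12.
day 2: (-5)·(1/12) + (3)·(5/12) + (-1)·(5/12) + (5)·(1/12) = 5/6.
day 3: (-3)·(1/12) + (3)·(5/12) + (7)·(5/12) + (8)·(1/12) = 55/12.
The best pure response is day 3 with expected payoff 55/12.

55/12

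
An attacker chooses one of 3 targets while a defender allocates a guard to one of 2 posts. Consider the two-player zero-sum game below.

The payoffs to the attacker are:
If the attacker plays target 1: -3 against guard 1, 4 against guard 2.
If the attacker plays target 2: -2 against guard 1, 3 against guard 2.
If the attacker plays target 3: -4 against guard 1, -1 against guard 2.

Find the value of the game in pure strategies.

-2

Row minima: -3, -2, -4 → the attacker's maximin is -2.
Column maxima: -2, 4 → the defender's minimax is -2.
They coincide at (target 2, guard 1), so the value is -2.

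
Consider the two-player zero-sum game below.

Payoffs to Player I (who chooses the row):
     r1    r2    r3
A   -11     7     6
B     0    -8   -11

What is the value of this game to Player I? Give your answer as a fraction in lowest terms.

-121/28

Column r2 is strictly dominated by r3 for Player II (it gives Player I more in every row).
The remaining 2×2 game on (A, B) × (r1, r3) has no saddle point. Let Player I play A with probability p; indifference gives −11p = 6p − 11(1−p), so p = 11/28.
Similarly Player II's optimal q on r1 is 17/28, and the value is -11·(17/28) + (6)·(11/28) = -121/28.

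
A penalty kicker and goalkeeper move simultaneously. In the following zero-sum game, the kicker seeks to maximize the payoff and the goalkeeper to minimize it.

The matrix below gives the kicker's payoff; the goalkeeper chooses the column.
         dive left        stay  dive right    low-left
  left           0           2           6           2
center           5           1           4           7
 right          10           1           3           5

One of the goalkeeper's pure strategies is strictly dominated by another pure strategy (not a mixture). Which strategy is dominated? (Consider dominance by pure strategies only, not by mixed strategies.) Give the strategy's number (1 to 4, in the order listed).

3

The goalkeeper prefers columns that give the kicker less. Compare dive right with stay: 2 < 6, 1 < 4, 1 < 3.
So stay strictly dominates dive right for the goalkeeper; dive right is strictly dominated.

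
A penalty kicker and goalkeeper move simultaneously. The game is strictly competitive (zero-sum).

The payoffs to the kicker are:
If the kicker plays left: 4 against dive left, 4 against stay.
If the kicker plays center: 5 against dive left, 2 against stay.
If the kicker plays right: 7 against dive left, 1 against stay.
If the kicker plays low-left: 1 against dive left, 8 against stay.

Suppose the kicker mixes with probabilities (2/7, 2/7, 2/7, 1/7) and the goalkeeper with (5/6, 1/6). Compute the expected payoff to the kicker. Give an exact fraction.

187/42

Against (5/6, 1/6), each row's expected payoff is left: 4; center: 9/2; right: 6; low-left: 13/6.
Taking the (2/7, 2/7, 2/7, 1/7)-weighted average: (2/7)·(4) + (2/7)·(9/2) + (2/7)·(6) + (1/7)·(13/6) = 187/42.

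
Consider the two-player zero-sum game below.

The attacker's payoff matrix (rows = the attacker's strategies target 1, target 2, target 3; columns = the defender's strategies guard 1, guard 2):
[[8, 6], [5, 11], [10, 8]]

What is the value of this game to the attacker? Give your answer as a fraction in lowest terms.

Row target 1 is strictly dominated by row target 3, so the attacker never plays it.
The remaining 2×2 game on (target 2, target 3) × (guard 1, guard 2) has no saddle point. Let the attacker play target 2 with probability p; indifference gives 5p + 10(1−p) = 11p + 8(1−p), so p = 1/4.
Similarly the defender's optimal q on guard 1 is 3/8, and the value is 5·(3/8) + (11)·(5/8) = 35/4.

35/4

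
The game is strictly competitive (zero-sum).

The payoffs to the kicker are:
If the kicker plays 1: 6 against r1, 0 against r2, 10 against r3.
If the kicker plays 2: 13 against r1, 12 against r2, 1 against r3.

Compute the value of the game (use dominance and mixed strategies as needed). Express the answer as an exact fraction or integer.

Column r1 is strictly dominated by r2 for the goalkeeper (it gives the kicker more in every row).
The remaining 2×2 game on (1, 2) × (r2, r3) has no saddle point. Let the kicker play 1 with probability p; indifference gives 12(1−p) = 10p + (1−p), so p = 11/21.
Similarly the goalkeeper's optimal q on r2 is 3/7, and the value is 0·(3/7) + (10)·(4/7) = 40/7.

40/7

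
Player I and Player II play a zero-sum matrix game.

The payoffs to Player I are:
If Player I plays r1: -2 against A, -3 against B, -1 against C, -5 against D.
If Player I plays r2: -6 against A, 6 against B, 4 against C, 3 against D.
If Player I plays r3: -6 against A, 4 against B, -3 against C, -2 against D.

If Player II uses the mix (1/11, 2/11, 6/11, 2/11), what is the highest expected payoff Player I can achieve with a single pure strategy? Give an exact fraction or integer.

r1: (-2)·(1/11) + (-3)·(2/11) + (-1)·(6/11) + (-5)·(2/11) = -24/11.
r2: (-6)·(1/11) + (6)·(2/11) + (4)·(6/11) + (3)·(2/11) = 36/11.
r3: (-6)·(1/11) + (4)·(2/11) + (-3)·(6/11) + (-2)·(2/11) = -20/11.
The best pure response is r2 with expected payoff 36/11.

36/11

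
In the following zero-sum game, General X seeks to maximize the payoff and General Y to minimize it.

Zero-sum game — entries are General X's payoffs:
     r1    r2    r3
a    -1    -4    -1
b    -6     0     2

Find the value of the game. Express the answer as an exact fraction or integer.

Column r3 is strictly dominated by r2 for General Y (it gives General X more in every row).
The remaining 2×2 game on (a, b) × (r1, r2) has no saddle point. Let General X play a with probability p; indifference gives −p − 6(1−p) = −4p, so p = 2/3.
Similarly General Y's optimal q on r1 is 4/9, and the value is -1·(4/9) + (-4)·(5/9) = -8/3.

-8/3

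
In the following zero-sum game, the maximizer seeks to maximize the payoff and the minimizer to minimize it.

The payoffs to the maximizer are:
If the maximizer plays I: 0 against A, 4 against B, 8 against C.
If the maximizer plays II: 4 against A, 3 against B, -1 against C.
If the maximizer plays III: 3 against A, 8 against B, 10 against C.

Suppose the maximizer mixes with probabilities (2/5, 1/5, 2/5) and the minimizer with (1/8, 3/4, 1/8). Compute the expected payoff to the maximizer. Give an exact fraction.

207/40

Against (1/8, 3/4, 1/8), each row's expected payoff is I: 4; II: 21/8; III: 61/8.
Taking the (2/5, 1/5, 2/5)-weighted average: (2/5)·(4) + (1/5)·(21/8) + (2/5)·(61/8) = 207/40.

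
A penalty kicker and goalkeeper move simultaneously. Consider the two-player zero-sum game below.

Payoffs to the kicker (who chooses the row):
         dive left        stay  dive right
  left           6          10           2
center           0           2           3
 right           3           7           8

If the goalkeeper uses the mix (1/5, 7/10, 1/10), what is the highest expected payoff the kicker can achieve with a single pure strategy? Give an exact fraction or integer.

42/5

left: (6)·(1/5) + (10)·(7/10) + (2)·(1/10) = 42/5.
center: (0)·(1/5) + (2)·(7/10) + (3)·(1/10) = 17/10.
right: (3)·(1/5) + (7)·(7/10) + (8)·(1/10) = 63/10.
The best pure response is left with expected payoff 42/5.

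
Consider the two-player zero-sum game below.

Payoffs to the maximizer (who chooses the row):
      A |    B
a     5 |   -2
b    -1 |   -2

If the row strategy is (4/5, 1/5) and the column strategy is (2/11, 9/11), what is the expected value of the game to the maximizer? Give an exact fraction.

Against (2/11, 9/11), each row's expected payoff is a: -8/11; b: -20/11.
Taking the (4/5, 1/5)-weighted average: (4/5)·(-8/11) + (1/5)·(-20/11) = -52/55.

-52/55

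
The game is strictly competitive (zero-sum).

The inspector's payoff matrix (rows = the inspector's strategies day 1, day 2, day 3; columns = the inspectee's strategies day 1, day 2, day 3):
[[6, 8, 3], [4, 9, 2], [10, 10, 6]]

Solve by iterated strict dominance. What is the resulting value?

Column day 2 is strictly dominated by day 3 for the inspectee (3<8, 2<9, 6<10); eliminate day 2.
Row day 2 is strictly dominated by row day 1 (6>4, 3>2); eliminate day 2.
Column day 1 is strictly dominated by day 3 for the inspectee (3<6, 6<10); eliminate day 1.
Row day 1 is strictly dominated by row day 3 (6>3); eliminate day 1.
Only (day 3, day 3) remains, with payoff 6.

6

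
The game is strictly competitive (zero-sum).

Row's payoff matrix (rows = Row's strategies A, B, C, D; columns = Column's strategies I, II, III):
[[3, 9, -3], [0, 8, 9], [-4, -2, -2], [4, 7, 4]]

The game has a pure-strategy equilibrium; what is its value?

4

Row minima: -3, 0, -4, 4 → Row's maximin is 4.
Column maxima: 4, 9, 9 → Column's minimax is 4.
They coincide at (D, I), so the value is 4.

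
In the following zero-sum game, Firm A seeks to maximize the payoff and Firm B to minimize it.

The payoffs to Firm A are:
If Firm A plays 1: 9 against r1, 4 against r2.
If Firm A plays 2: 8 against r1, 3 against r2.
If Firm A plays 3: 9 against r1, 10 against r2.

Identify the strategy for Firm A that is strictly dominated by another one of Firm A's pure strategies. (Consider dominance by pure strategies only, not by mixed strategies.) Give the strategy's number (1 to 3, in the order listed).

Compare 2 with 1: 9 > 8, 4 > 3.
So 1 strictly dominates 2 for Firm A; 2 is strictly dominated.

2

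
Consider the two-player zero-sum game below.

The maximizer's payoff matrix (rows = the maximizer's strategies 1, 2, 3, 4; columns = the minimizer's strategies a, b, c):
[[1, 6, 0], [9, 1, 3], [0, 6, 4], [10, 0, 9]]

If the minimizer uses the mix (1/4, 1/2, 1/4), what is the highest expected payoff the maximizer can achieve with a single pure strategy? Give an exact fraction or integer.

1: (1)·(1/4) + (6)·(1/2) + (0)·(1/4) = 13/4.
2: (9)·(1/4) + (1)·(1/2) + (3)·(1/4) = 7/2.
3: (0)·(1/4) + (6)·(1/2) + (4)·(1/4) = 4.
4: (10)·(1/4) + (0)·(1/2) + (9)·(1/4) = 19/4.
The best pure response is 4 with expected payoff 19/4.

19/4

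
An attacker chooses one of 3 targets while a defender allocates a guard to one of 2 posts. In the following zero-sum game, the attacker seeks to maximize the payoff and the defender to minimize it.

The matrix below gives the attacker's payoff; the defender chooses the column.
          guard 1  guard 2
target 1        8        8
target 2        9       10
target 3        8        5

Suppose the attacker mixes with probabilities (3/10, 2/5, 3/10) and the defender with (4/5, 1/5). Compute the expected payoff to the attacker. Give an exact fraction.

Against (4/5, 1/5), each row's expected payoff is target 1: 8; target 2: 46/5; target 3: 37/5.
Taking the (3/10, 2/5, 3/10)-weighted average: (3/10)·(8) + (2/5)·(46/5) + (3/10)·(37/5) = 83/10.

83/10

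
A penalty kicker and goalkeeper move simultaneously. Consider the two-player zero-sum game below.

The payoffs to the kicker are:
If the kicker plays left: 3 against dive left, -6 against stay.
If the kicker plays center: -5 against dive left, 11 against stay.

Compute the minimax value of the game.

3/25

Row minima are -6 and -5, so the kicker's maximin is -5; column maxima are 3 and 11, so the goalkeeper's minimax is 3. These differ, so the equilibrium is in mixed strategies.
Let the kicker play left with probability p. The goalkeeper is indifferent when 3p − 5(1−p) = −6p + 11(1−p), giving p = 16/25.
Let the goalkeeper play dive left with probability q. The kicker is indifferent when 3q − 6(1−q) = −5q + 11(1−q), giving q = 17/25.
The value is 3·(17/25) + (-6)·(8/25) = 3/25.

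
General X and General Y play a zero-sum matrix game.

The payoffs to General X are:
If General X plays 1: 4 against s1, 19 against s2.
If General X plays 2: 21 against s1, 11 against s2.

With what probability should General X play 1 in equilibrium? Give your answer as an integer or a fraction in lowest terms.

2/5

Row minima are 4 and 11, so General X's maximin is 11; column maxima are 21 and 19, so General Y's minimax is 19. These differ, so the equilibrium is in mixed strategies.
Let General X play 1 with probability p. General Y is indifferent when 4p + 21(1−p) = 19p + 11(1−p), giving p = 2/5.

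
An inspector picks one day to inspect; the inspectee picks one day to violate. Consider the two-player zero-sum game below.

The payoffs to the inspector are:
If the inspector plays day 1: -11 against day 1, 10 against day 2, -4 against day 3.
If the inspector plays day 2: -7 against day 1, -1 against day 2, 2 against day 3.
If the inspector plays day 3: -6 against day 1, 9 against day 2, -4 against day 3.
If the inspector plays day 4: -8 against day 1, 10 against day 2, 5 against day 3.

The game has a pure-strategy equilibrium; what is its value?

Row minima: -11, -7, -6, -8 → the inspector's maximin is -6.
Column maxima: -6, 10, 5 → the inspectee's minimax is -6.
They coincide at (day 3, day 1), so the value is -6.

-6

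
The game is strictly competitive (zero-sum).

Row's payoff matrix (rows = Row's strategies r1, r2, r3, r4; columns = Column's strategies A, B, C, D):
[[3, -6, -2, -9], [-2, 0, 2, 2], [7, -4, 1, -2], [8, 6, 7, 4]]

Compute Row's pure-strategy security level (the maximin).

4

The worst-case payoff for each row is r1: -9, r2: -2, r3: -4, r4: 4.
The best of these is 4.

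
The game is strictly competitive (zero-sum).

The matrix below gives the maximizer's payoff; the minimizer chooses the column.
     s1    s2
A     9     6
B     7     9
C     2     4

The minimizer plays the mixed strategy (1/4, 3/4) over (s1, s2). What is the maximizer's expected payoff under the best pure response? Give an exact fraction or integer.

A: (9)·(1/4) + (6)·(3/4) = 27/4.
B: (7)·(1/4) + (9)·(3/4) = 17/2.
C: (2)·(1/4) + (4)·(3/4) = 7/2.
The best pure response is B with expected payoff 17/2.

17/2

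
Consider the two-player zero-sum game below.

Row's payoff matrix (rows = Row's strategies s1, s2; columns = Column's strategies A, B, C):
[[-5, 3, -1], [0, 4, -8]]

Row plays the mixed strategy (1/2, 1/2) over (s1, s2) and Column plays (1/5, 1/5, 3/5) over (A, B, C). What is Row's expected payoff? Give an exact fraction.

-5/2

Against (1/5, 1/5, 3/5), each row's expected payoff is s1: -1; s2: -4.
Taking the (1/2, 1/2)-weighted average: (1/2)·(-1) + (1/2)·(-4) = -5/2.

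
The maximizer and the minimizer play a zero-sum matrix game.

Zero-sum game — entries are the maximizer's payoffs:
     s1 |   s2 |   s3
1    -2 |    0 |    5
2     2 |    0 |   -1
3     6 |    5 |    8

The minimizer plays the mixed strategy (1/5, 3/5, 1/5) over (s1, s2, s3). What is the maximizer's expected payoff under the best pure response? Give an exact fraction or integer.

1: (-2)·(1/5) + (0)·(3/5) + (5)·(1/5) = 3/5.
2: (2)·(1/5) + (0)·(3/5) + (-1)·(1/5) = 1/5.
3: (6)·(1/5) + (5)·(3/5) + (8)·(1/5) = 29/5.
The best pure response is 3 with expected payoff 29/5.

29/5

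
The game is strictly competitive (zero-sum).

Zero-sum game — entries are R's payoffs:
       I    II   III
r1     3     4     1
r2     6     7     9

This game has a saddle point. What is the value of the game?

Row minima: 1, 6 → R's maximin is 6.
Column maxima: 6, 7, 9 → C's minimax is 6.
They coincide at (r2, I), so the value is 6.

6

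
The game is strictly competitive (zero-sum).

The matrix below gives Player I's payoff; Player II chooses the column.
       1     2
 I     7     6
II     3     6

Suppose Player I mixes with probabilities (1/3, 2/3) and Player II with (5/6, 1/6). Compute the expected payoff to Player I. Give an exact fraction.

83/18

Against (5/6, 1/6), each row's expected payoff is I: 41/6; II: 7/2.
Taking the (1/3, 2/3)-weighted average: (1/3)·(41/6) + (2/3)·(7/2) = 83/18.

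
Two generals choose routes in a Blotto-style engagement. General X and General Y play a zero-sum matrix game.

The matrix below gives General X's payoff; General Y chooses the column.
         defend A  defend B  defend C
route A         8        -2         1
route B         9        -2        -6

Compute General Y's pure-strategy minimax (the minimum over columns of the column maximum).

The worst case (largest entry) in each column is defend A: 9, defend B: -2, defend C: 1.
The best (smallest) of these is -2.

-2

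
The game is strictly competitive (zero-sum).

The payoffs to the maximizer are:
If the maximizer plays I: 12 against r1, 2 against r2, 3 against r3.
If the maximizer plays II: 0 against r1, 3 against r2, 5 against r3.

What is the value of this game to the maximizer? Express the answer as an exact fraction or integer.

36/13

Column r3 is strictly dominated by r2 for the minimizer (it gives the maximizer more in every row).
The remaining 2×2 game on (I, II) × (r1, r2) has no saddle point. Let the maximizer play I with probability p; indifference gives 12p = 2p + 3(1−p), so p = 3/13.
Similarly the minimizer's optimal q on r1 is 1/13, and the value is 12·(1/13) + (2)·(12/13) = 36/13.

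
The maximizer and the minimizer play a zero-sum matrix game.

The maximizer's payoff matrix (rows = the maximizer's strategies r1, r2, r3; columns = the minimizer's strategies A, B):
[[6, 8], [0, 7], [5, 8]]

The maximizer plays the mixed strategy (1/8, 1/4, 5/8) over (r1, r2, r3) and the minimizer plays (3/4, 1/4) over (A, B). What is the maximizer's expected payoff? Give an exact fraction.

Against (3/4, 1/4), each row's expected payoff is r1: 13/2; r2: 7/4; r3: 23/4.
Taking the (1/8, 1/4, 5/8)-weighted average: (1/8)·(13/2) + (1/4)·(7/4) + (5/8)·(23/4) = 155/32.

155/32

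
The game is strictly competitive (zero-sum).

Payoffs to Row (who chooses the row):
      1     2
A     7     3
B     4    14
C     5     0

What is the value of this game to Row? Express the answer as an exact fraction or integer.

Row C is strictly dominated by row A, so Row never plays it.
The remaining 2×2 game on (A, B) × (1, 2) has no saddle point. Let Row play A with probability p; indifference gives 7p + 4(1−p) = 3p + 14(1−p), so p = 5/7.
Similarly Column's optimal q on 1 is 11/14, and the value is 7·(11/14) + (3)·(3/14) = 43/7.

43/7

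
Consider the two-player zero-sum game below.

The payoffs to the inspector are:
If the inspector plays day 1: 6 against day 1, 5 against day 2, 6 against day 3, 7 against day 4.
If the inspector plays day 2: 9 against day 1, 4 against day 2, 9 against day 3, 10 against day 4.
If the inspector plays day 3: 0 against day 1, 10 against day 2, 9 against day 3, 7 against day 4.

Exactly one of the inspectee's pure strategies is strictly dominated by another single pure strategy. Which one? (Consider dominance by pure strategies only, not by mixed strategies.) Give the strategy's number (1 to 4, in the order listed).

4

The inspectee prefers columns that give the inspector less. Compare day 4 with day 1: 6 < 7, 9 < 10, 0 < 7.
So day 1 strictly dominates day 4 for the inspectee; day 4 is strictly dominated.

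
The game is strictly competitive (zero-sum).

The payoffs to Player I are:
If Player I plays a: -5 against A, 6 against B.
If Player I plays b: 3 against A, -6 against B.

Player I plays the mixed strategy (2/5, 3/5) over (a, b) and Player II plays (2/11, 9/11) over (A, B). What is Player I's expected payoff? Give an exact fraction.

Against (2/11, 9/11), each row's expected payoff is a: 4; b: -48/11.
Taking the (2/5, 3/5)-weighted average: (2/5)·(4) + (3/5)·(-48/11) = -56/55.

-56/55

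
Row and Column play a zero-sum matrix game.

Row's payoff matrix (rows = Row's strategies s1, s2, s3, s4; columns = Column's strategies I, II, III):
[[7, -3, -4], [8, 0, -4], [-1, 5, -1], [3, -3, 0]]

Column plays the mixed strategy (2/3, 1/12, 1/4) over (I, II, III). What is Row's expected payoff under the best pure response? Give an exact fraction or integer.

s1: (7)·(2/3) + (-3)·(1/12) + (-4)·(1/4) = 41/12.
s2: (8)·(2/3) + (0)·(1/12) + (-4)·(1/4) = 13/3.
s3: (-1)·(2/3) + (5)·(1/12) + (-1)·(1/4) = -1/2.
s4: (3)·(2/3) + (-3)·(1/12) + (0)·(1/4) = 7/4.
The best pure response is s2 with expected payoff 13/3.

13/3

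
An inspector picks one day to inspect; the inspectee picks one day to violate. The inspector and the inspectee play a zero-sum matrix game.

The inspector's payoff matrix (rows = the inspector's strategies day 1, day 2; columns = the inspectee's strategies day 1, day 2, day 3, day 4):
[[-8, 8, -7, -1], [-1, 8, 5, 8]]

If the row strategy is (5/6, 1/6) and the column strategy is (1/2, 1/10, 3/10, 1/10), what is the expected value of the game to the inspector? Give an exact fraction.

Against (1/2, 1/10, 3/10, 1/10), each row's expected payoff is day 1: -27/5; day 2: 13/5.
Taking the (5/6, 1/6)-weighted average: (5/6)·(-27/5) + (1/6)·(13/5) = -61/15.

-61/15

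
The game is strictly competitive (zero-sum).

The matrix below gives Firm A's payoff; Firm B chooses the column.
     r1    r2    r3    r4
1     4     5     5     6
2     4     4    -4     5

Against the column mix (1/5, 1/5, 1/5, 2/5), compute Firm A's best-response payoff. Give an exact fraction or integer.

26/5

1: (4)·(1/5) + (5)·(1/5) + (5)·(1/5) + (6)·(2/5) = 26/5.
2: (4)·(1/5) + (4)·(1/5) + (-4)·(1/5) + (5)·(2/5) = 14/5.
The best pure response is 1 with expected payoff 26/5.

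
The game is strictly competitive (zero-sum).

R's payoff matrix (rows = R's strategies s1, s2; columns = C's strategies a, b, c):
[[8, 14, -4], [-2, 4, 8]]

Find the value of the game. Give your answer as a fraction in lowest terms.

28/11

Column b is strictly dominated by a for C (it gives R more in every row).
The remaining 2×2 game on (s1, s2) × (a, c) has no saddle point. Let R play s1 with probability p; indifference gives 8p − 2(1−p) = −4p + 8(1−p), so p = 5/11.
Similarly C's optimal q on a is 6/11, and the value is 8·(6/11) + (-4)·(5/11) = 28/11.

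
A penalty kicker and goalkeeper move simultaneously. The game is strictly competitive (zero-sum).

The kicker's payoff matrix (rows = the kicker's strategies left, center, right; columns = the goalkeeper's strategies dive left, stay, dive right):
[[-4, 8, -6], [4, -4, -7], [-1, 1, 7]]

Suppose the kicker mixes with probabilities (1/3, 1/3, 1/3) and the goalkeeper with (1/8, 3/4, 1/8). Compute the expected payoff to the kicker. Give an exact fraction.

23/24

Against (1/8, 3/4, 1/8), each row's expected payoff is left: 19/4; center: -27/8; right: 3/2.
Taking the (1/3, 1/3, 1/3)-weighted average: (1/3)·(19/4) + (1/3)·(-27/8) + (1/3)·(3/2) = 23/24.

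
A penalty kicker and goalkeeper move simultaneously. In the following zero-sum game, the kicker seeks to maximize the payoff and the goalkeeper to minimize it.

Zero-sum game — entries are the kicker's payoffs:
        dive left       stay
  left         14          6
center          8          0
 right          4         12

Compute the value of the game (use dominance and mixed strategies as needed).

9

Row center is strictly dominated by row left, so the kicker never plays it.
The remaining 2×2 game on (left, right) × (dive left, stay) has no saddle point. Let the kicker play left with probability p; indifference gives 14p + 4(1−p) = 6p + 12(1−p), so p = 1/2.
Similarly the goalkeeper's optimal q on dive left is 3/8, and the value is 14·(3/8) + (6)·(5/8) = 9.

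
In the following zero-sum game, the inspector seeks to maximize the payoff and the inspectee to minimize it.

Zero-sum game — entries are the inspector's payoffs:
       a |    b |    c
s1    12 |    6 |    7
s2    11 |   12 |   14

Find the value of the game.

Column c is strictly dominated by b for the inspectee (it gives the inspector more in every row).
The remaining 2×2 game on (s1, s2) × (a, b) has no saddle point. Let the inspector play s1 with probability p; indifference gives 12p + 11(1−p) = 6p + 12(1−p), so p = 1/7.
Similarly the inspectee's optimal q on a is 6/7, and the value is 12·(6/7) + (6)·(1/7) = 78/7.

78/7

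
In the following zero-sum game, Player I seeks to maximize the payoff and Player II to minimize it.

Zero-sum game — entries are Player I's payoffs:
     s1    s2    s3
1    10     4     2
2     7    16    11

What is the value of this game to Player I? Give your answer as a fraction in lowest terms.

8

Column s2 is strictly dominated by s3 for Player II (it gives Player I more in every row).
The remaining 2×2 game on (1, 2) × (s1, s3) has no saddle point. Let Player I play 1 with probability p; indifference gives 10p + 7(1−p) = 2p + 11(1−p), so p = 1/3.
Similarly Player II's optimal q on s1 is 3/4, and the value is 10·(3/4) + (2)·(1/4) = 8.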